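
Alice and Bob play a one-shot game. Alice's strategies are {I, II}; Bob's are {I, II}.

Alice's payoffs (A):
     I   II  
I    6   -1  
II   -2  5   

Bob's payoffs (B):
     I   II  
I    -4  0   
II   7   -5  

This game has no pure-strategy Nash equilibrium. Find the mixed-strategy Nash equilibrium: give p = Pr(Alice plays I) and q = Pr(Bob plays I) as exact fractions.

Each player's mixing probability is pinned down by making the *other* player indifferent.
Bob indifferent between I and II: p·(-4) + (1−p)·7 = p·0 + (1−p)·(-5) ⟹ 7 + (-11)p = (-5) + 5p ⟹ p = 3/4.
Alice indifferent between I and II: q·6 + (1−q)·(-1) = q·(-2) + (1−q)·5 ⟹ (-1) + 7q = 5 + (-7)q ⟹ q = 3/7.

p = 3/4, q = 3/7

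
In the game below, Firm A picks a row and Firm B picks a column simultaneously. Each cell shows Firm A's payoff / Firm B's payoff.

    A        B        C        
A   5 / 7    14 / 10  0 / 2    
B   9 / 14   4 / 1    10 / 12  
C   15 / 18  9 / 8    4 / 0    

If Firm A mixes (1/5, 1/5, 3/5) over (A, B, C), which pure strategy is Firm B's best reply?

Compute Firm B's expected payoff from each pure strategy against the given mix.
A: (1/5)·7 + (1/5)·14 + (3/5)·18 = 15
B: (1/5)·10 + (1/5)·1 + (3/5)·8 = 7
C: (1/5)·2 + (1/5)·12 + (3/5)·0 = 14/5
Highest expected payoff is 15, from A.

A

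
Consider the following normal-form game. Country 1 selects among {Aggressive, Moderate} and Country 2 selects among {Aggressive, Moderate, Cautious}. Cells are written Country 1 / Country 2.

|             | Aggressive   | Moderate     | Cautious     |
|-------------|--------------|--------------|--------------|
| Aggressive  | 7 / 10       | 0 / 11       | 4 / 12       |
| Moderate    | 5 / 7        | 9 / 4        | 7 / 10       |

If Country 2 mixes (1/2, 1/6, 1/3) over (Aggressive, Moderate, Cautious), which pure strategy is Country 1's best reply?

Compute Country 1's expected payoff from each pure strategy against the given mix.
Aggressive: (1/2)·7 + (1/6)·0 + (1/3)·4 = 29/6
Moderate: (1/2)·5 + (1/6)·9 + (1/3)·7 = 19/3
Highest expected payoff is 19/3, from Moderate.

Moderate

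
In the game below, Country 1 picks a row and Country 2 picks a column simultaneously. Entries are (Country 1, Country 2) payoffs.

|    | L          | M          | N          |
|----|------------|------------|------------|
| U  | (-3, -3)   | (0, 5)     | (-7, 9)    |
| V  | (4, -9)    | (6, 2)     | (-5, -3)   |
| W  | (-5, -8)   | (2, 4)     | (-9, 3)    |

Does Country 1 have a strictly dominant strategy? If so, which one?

Check whether one of Country 1's strategies beats all alternatives regardless of what the opponent does.
V strictly dominates: vs L: 4 > each of {-3, -5}; vs M: 6 > each of {0, 2}; vs N: -5 > each of {-7, -9}.

V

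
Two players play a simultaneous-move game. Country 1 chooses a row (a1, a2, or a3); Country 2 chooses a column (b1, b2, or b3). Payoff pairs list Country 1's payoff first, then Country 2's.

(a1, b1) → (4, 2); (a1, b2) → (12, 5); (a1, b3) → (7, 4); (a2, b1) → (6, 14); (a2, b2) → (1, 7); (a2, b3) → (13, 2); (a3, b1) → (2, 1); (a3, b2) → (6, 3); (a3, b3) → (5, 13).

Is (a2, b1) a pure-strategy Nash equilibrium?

Holding Country 2 at b1: Country 1 gets 6 from a2, versus 4 from a1, 2 from a3. No profitable deviation for Country 1.
Holding Country 1 at a2: Country 2 gets 14 from b1, versus 7 from b2, 2 from b3. No profitable deviation for Country 2 either.

Yes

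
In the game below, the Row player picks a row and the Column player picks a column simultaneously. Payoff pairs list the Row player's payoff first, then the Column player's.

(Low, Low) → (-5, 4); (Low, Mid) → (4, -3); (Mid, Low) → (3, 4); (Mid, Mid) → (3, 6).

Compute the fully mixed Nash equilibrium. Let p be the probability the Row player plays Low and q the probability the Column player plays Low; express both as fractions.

In a mixed NE each player is indifferent between their pure strategies, so the opponent's mix sets the indifference.
The Column player indifferent between Low and Mid: p·4 + (1−p)·4 = p·(-3) + (1−p)·6 ⟹ 4 + 0p = 6 + (-9)p ⟹ p = 2/9.
The Row player indifferent between Low and Mid: q·(-5) + (1−q)·4 = q·3 + (1−q)·3 ⟹ 4 + (-9)q = 3 + 0q ⟹ q = 1/9.

p = 2/9, q = 1/9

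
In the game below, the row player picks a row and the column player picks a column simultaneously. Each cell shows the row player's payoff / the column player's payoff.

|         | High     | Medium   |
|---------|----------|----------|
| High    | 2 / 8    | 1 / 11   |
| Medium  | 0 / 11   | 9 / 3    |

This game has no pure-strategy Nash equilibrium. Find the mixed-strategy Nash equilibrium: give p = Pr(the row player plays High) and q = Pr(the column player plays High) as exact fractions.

p = 8/11, q = 4/5

In a mixed NE each player is indifferent between their pure strategies, so the opponent's mix sets the indifference.
The column player indifferent between High and Medium: p·8 + (1−p)·11 = p·11 + (1−p)·3 ⟹ 11 + (-3)p = 3 + 8p ⟹ p = 8/11.
The row player indifferent between High and Medium: q·2 + (1−q)·1 = q·0 + (1−q)·9 ⟹ 1 + 1q = 9 + (-9)q ⟹ q = 4/5.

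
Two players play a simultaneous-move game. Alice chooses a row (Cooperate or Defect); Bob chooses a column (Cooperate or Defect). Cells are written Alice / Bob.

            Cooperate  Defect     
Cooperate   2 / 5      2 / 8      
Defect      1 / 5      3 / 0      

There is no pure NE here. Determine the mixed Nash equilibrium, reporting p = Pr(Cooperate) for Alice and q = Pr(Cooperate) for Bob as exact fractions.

In a mixed NE each player is indifferent between their pure strategies, so the opponent's mix sets the indifference.
Bob indifferent between Cooperate and Defect: p·5 + (1−p)·5 = p·8 + (1−p)·0 ⟹ 5 + 0p = 0 + 8p ⟹ p = 5/8.
Alice indifferent between Cooperate and Defect: q·2 + (1−q)·2 = q·1 + (1−q)·3 ⟹ 2 + 0q = 3 + (-2)q ⟹ q = 1/2.

p = 5/8, q = 1/2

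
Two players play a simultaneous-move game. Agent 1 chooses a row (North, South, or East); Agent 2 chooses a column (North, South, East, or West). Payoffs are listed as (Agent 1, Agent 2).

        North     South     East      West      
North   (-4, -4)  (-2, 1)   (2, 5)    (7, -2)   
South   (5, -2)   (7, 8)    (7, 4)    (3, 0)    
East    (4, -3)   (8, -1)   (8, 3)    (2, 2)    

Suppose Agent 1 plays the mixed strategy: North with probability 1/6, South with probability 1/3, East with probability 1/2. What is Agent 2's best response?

Agent 2's best reply maximizes expected payoff against the mix.
North: (1/6)·(-4) + (1/3)·(-2) + (1/2)·(-3) = -17/6
South: (1/6)·1 + (1/3)·8 + (1/2)·(-1) = 7/3
East: (1/6)·5 + (1/3)·4 + (1/2)·3 = 11/3
West: (1/6)·(-2) + (1/3)·0 + (1/2)·2 = 2/3
Highest expected payoff is 11/3, from East.

East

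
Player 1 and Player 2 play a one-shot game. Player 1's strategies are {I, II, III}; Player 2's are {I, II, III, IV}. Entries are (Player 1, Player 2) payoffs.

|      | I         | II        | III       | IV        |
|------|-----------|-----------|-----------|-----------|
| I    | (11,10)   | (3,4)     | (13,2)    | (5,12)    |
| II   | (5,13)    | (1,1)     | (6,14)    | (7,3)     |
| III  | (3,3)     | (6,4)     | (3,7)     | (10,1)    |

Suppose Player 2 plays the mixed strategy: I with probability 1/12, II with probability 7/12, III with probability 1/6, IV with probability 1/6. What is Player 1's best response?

Player 1's best reply maximizes expected payoff against the mix.
I: (1/12)·11 + (7/12)·3 + (1/6)·13 + (1/6)·5 = 17/3
II: (1/12)·5 + (7/12)·1 + (1/6)·6 + (1/6)·7 = 19/6
III: (1/12)·3 + (7/12)·6 + (1/6)·3 + (1/6)·10 = 71/12
Highest expected payoff is 71/12, from III.

III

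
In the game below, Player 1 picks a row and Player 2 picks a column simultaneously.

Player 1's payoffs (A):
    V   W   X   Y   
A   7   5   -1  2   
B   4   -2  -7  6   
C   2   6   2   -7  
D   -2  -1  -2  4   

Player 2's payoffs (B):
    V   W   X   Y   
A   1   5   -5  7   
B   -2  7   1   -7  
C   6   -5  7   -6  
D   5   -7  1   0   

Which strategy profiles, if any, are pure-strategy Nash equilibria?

A profile is a Nash equilibrium when each player is best-responding to the other.
Player 1's best responses — vs V: A (payoff 7); vs W: C (payoff 6); vs X: C (payoff 2); vs Y: B (payoff 6).
Player 2's best responses — vs A: Y (payoff 7); vs B: W (payoff 7); vs C: X (payoff 7); vs D: V (payoff 5).
The only mutual best response is (C, X); neither player gains by switching there.

(C, X)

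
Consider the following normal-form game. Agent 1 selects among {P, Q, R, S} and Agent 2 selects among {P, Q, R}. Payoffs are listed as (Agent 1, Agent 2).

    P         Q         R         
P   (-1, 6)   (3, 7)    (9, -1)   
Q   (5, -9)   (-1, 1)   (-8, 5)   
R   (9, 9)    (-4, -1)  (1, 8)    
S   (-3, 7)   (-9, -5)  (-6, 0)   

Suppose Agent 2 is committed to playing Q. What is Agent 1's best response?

P

With Agent 2 fixed at Q, Agent 1's payoffs are: P → 3, Q → -1, R → -4, S → -9.
The maximum is 3, achieved by P.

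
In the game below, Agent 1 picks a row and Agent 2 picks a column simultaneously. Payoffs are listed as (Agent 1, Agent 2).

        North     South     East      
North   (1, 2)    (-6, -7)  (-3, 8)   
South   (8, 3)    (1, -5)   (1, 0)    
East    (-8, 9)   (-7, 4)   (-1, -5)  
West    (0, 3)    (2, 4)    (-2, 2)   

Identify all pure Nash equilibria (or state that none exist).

A profile is a Nash equilibrium when each player is best-responding to the other.
Agent 1's best responses — vs North: South (payoff 8); vs South: West (payoff 2); vs East: South (payoff 1).
Agent 2's best responses — vs North: East (payoff 8); vs South: North (payoff 3); vs East: North (payoff 9); vs West: South (payoff 4).
Mutual best responses occur at (South, North) and (West, South); at each, neither player gains by switching.

(South, North) and (West, South)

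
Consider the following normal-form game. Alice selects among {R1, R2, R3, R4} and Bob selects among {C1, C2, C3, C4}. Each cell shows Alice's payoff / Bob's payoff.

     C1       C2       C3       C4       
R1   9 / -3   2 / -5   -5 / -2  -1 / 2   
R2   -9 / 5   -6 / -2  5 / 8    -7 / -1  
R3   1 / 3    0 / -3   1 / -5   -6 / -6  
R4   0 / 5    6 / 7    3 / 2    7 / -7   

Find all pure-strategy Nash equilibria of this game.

Find each player's best response to every opponent strategy; NE are the intersections.
Alice's best responses — vs C1: R1 (payoff 9); vs C2: R4 (payoff 6); vs C3: R2 (payoff 5); vs C4: R4 (payoff 7).
Bob's best responses — vs R1: C4 (payoff 2); vs R2: C3 (payoff 8); vs R3: C1 (payoff 3); vs R4: C2 (payoff 7).
Mutual best responses occur at (R2, C3) and (R4, C2); at each, neither player gains by switching.

(R2, C3) and (R4, C2)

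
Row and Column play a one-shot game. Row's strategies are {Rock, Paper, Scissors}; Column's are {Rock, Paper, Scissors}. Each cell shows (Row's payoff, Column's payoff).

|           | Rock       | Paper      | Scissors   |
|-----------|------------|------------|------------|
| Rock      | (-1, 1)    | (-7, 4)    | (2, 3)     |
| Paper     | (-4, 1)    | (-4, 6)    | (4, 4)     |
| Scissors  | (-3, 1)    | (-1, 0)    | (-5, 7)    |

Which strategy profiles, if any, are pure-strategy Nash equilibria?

Check mutual best responses: a cell is a NE iff neither player can gain by unilaterally deviating.
Row's best responses — vs Rock: Rock (payoff -1); vs Paper: Scissors (payoff -1); vs Scissors: Paper (payoff 4).
Column's best responses — vs Rock: Paper (payoff 4); vs Paper: Paper (payoff 6); vs Scissors: Scissors (payoff 7).
No cell has both players best-responding. For instance, Row's best reply to Rock is Rock, but against Rock Column prefers Paper over Rock.

None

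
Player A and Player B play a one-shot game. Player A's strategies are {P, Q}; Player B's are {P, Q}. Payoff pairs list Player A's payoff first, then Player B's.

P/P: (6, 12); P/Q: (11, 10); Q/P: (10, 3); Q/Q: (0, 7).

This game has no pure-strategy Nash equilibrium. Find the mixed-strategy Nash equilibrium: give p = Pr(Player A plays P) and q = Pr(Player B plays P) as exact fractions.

p = 2/3, q = 11/15

In a mixed NE each player is indifferent between their pure strategies, so the opponent's mix sets the indifference.
Player B indifferent between P and Q: p·12 + (1−p)·3 = p·10 + (1−p)·7 ⟹ 3 + 9p = 7 + 3p ⟹ p = 2/3.
Player A indifferent between P and Q: q·6 + (1−q)·11 = q·10 + (1−q)·0 ⟹ 11 + (-5)q = 0 + 10q ⟹ q = 11/15.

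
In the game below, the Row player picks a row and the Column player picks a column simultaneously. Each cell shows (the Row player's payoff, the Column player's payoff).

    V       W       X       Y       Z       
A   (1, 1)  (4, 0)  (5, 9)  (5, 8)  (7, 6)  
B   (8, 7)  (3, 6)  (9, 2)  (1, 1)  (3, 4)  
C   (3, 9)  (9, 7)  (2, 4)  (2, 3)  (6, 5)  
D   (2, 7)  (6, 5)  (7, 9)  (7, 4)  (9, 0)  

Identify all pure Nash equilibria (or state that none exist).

A profile is a Nash equilibrium when each player is best-responding to the other.
The Row player's best responses — vs V: B (payoff 8); vs W: C (payoff 9); vs X: B (payoff 9); vs Y: D (payoff 7); vs Z: D (payoff 9).
The Column player's best responses — vs A: X (payoff 9); vs B: V (payoff 7); vs C: V (payoff 9); vs D: X (payoff 9).
The only mutual best response is (B, V); neither player gains by switching there.

(B, V)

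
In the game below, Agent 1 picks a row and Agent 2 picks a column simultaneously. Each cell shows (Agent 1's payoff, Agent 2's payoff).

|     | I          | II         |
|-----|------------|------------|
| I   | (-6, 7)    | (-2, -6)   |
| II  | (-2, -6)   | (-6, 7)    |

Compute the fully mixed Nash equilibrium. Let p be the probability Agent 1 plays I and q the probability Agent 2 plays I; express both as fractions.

In a mixed NE each player is indifferent between their pure strategies, so the opponent's mix sets the indifference.
Agent 2 indifferent between I and II: p·7 + (1−p)·(-6) = p·(-6) + (1−p)·7 ⟹ (-6) + 13p = 7 + (-13)p ⟹ p = 1/2.
Agent 1 indifferent between I and II: q·(-6) + (1−q)·(-2) = q·(-2) + (1−q)·(-6) ⟹ (-2) + (-4)q = (-6) + 4q ⟹ q = 1/2.

p = 1/2, q = 1/2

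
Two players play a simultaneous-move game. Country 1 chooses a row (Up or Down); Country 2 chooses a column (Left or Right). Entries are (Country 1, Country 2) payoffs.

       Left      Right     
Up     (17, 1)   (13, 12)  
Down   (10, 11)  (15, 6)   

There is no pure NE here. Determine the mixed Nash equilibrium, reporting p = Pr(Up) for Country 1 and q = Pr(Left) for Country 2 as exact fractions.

In a mixed NE each player is indifferent between their pure strategies, so the opponent's mix sets the indifference.
Country 2 indifferent between Left and Right: p·1 + (1−p)·11 = p·12 + (1−p)·6 ⟹ 11 + (-10)p = 6 + 6p ⟹ p = 5/16.
Country 1 indifferent between Up and Down: q·17 + (1−q)·13 = q·10 + (1−q)·15 ⟹ 13 + 4q = 15 + (-5)q ⟹ q = 2/9.

p = 5/16, q = 2/9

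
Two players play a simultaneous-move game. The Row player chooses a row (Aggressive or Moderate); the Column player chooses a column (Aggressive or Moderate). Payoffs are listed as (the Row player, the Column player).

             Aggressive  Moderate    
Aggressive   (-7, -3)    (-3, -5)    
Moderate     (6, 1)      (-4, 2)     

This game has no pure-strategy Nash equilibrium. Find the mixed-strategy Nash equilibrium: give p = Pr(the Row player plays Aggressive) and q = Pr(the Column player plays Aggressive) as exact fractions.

Each player's mixing probability is pinned down by making the *other* player indifferent.
The Column player indifferent between Aggressive and Moderate: p·(-3) + (1−p)·1 = p·(-5) + (1−p)·2 ⟹ 1 + (-4)p = 2 + (-7)p ⟹ p = 1/3.
The Row player indifferent between Aggressive and Moderate: q·(-7) + (1−q)·(-3) = q·6 + (1−q)·(-4) ⟹ (-3) + (-4)q = (-4) + 10q ⟹ q = 1/14.

p = 1/3, q = 1/14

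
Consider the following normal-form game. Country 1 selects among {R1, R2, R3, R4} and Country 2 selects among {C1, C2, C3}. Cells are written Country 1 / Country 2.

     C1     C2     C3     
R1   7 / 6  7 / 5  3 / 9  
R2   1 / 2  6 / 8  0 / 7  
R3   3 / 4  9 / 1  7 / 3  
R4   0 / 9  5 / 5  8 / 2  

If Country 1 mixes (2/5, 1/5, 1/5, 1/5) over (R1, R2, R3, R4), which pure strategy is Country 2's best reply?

Country 2's best reply maximizes expected payoff against the mix.
C1: (2/5)·6 + (1/5)·2 + (1/5)·4 + (1/5)·9 = 27/5
C2: (2/5)·5 + (1/5)·8 + (1/5)·1 + (1/5)·5 = 24/5
C3: (2/5)·9 + (1/5)·7 + (1/5)·3 + (1/5)·2 = 6
Highest expected payoff is 6, from C3.

C3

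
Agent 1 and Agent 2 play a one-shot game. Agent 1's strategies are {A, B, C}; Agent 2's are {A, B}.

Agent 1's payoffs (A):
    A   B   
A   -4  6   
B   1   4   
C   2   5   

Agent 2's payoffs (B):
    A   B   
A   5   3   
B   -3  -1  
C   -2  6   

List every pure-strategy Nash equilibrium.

Find each player's best response to every opponent strategy; NE are the intersections.
Agent 1's best responses — vs A: C (payoff 2); vs B: A (payoff 6).
Agent 2's best responses — vs A: A (payoff 5); vs B: B (payoff -1); vs C: B (payoff 6).
No cell has both players best-responding. For instance, Agent 1's best reply to A is C, but against C Agent 2 prefers B over A.

None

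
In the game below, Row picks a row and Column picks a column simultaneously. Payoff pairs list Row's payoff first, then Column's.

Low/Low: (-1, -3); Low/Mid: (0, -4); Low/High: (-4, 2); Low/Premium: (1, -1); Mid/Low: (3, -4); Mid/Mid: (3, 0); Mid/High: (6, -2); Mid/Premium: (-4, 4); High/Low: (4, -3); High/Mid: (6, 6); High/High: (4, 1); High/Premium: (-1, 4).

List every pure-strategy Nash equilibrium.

(High, Mid)

A profile is a Nash equilibrium when each player is best-responding to the other.
Row's best responses — vs Low: High (payoff 4); vs Mid: High (payoff 6); vs High: Mid (payoff 6); vs Premium: Low (payoff 1).
Column's best responses — vs Low: High (payoff 2); vs Mid: Premium (payoff 4); vs High: Mid (payoff 6).
The only mutual best response is (High, Mid); neither player gains by switching there.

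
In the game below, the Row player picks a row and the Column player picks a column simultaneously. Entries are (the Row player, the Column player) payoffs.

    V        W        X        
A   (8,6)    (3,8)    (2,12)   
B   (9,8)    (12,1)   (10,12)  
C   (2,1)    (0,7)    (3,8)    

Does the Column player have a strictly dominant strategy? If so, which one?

X

A strategy is strictly dominant if it gives the Column player a strictly higher payoff than every other strategy, against every choice by the opponent.
X strictly dominates: vs A: 12 > each of {6, 8}; vs B: 12 > each of {8, 1}; vs C: 8 > each of {1, 7}.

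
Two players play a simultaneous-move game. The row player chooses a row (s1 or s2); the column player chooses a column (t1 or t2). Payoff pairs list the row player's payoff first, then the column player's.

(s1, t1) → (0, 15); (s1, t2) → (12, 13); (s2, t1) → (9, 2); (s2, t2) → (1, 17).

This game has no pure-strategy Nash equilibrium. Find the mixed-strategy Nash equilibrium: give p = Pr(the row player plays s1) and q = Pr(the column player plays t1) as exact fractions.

Each player's mixing probability is pinned down by making the *other* player indifferent.
The column player indifferent between t1 and t2: p·15 + (1−p)·2 = p·13 + (1−p)·17 ⟹ 2 + 13p = 17 + (-4)p ⟹ p = 15/17.
The row player indifferent between s1 and s2: q·0 + (1−q)·12 = q·9 + (1−q)·1 ⟹ 12 + (-12)q = 1 + 8q ⟹ q = 11/20.

p = 15/17, q = 11/20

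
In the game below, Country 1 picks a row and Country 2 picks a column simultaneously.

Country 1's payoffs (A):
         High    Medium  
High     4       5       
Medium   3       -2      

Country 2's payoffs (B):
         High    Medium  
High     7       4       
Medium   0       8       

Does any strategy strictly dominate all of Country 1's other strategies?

A strategy is strictly dominant if it gives Country 1 a strictly higher payoff than every other strategy, against every choice by the opponent.
High strictly dominates: vs High: 4 > 3; vs Medium: 5 > -2.

High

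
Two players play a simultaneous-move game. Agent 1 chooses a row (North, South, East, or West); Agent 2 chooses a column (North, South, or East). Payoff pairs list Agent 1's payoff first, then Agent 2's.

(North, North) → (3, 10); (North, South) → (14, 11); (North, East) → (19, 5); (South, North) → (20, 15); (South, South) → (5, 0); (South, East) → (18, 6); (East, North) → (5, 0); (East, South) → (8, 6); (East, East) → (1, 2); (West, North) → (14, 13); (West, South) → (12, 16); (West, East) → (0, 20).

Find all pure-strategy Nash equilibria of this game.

(North, South) and (South, North)

Check mutual best responses: a cell is a NE iff neither player can gain by unilaterally deviating.
Agent 1's best responses — vs North: South (payoff 20); vs South: North (payoff 14); vs East: North (payoff 19).
Agent 2's best responses — vs North: South (payoff 11); vs South: North (payoff 15); vs East: South (payoff 6); vs West: East (payoff 20).
Mutual best responses occur at (North, South) and (South, North); at each, neither player gains by switching.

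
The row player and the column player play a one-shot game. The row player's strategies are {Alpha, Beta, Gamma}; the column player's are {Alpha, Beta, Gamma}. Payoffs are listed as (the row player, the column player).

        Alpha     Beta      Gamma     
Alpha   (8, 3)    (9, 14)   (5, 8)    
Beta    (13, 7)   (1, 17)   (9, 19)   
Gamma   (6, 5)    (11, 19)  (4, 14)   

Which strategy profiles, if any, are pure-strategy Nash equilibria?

A profile is a Nash equilibrium when each player is best-responding to the other.
The row player's best responses — vs Alpha: Beta (payoff 13); vs Beta: Gamma (payoff 11); vs Gamma: Beta (payoff 9).
The column player's best responses — vs Alpha: Beta (payoff 14); vs Beta: Gamma (payoff 19); vs Gamma: Beta (payoff 19).
Mutual best responses occur at (Beta, Gamma) and (Gamma, Beta); at each, neither player gains by switching.

(Beta, Gamma) and (Gamma, Beta)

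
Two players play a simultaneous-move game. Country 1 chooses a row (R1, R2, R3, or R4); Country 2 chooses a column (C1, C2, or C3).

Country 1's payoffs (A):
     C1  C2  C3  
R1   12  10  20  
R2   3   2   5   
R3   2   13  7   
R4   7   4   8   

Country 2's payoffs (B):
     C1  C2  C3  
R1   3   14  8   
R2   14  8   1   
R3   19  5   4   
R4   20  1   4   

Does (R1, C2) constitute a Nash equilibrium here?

Holding Country 2 at C2: Country 1 gets 10 from R1 but could get 13 by switching to R3. Country 1 has a profitable deviation.

No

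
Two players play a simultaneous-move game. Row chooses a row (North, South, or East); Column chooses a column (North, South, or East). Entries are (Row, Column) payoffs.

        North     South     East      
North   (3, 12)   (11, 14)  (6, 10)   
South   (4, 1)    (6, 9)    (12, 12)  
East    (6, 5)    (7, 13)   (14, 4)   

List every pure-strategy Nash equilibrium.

(North, South)

Find each player's best response to every opponent strategy; NE are the intersections.
Row's best responses — vs North: East (payoff 6); vs South: North (payoff 11); vs East: East (payoff 14).
Column's best responses — vs North: South (payoff 14); vs South: East (payoff 12); vs East: South (payoff 13).
The only mutual best response is (North, South); neither player gains by switching there.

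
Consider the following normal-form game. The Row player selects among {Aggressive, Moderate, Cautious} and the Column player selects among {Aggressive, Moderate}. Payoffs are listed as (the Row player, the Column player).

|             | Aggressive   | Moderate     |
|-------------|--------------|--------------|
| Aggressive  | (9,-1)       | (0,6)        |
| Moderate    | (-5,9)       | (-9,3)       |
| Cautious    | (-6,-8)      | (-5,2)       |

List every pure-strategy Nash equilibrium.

(Aggressive, Moderate)

Check mutual best responses: a cell is a NE iff neither player can gain by unilaterally deviating.
The Row player's best responses — vs Aggressive: Aggressive (payoff 9); vs Moderate: Aggressive (payoff 0).
The Column player's best responses — vs Aggressive: Moderate (payoff 6); vs Moderate: Aggressive (payoff 9); vs Cautious: Moderate (payoff 2).
The only mutual best response is (Aggressive, Moderate); neither player gains by switching there.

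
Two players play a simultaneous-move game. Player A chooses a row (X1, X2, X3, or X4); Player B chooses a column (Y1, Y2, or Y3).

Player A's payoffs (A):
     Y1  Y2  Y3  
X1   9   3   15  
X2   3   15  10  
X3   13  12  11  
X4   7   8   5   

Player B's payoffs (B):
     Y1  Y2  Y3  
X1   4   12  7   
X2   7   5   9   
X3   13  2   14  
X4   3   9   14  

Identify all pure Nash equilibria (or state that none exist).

Check mutual best responses: a cell is a NE iff neither player can gain by unilaterally deviating.
Player A's best responses — vs Y1: X3 (payoff 13); vs Y2: X2 (payoff 15); vs Y3: X1 (payoff 15).
Player B's best responses — vs X1: Y2 (payoff 12); vs X2: Y3 (payoff 9); vs X3: Y3 (payoff 14); vs X4: Y3 (payoff 14).
No cell has both players best-responding. For instance, Player A's best reply to Y3 is X1, but against X1 Player B prefers Y2 over Y3.

No pure-strategy Nash equilibrium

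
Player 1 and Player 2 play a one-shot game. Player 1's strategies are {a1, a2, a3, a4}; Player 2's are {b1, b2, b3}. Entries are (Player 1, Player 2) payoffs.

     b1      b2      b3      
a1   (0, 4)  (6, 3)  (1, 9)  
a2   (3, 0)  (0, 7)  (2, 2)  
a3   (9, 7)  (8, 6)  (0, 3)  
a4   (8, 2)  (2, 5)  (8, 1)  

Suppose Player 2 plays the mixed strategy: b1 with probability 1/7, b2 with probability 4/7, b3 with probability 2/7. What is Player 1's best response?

Compute Player 1's expected payoff from each pure strategy against the given mix.
a1: (1/7)·0 + (4/7)·6 + (2/7)·1 = 26/7
a2: (1/7)·3 + (4/7)·0 + (2/7)·2 = 1
a3: (1/7)·9 + (4/7)·8 + (2/7)·0 = 41/7
a4: (1/7)·8 + (4/7)·2 + (2/7)·8 = 32/7
Highest expected payoff is 41/7, from a3.

a3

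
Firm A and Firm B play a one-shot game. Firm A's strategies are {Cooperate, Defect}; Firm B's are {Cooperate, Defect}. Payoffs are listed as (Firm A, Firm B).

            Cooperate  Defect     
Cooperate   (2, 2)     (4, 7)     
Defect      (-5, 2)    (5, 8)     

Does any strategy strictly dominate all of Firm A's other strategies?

A strategy is strictly dominant if it gives Firm A a strictly higher payoff than every other strategy, against every choice by the opponent.
Cooperate is not dominant: against Defect, Defect gives 5 > 4.
Defect is not dominant: against Cooperate, Cooperate gives 2 > -5.
No single strategy is best against every opponent action.

None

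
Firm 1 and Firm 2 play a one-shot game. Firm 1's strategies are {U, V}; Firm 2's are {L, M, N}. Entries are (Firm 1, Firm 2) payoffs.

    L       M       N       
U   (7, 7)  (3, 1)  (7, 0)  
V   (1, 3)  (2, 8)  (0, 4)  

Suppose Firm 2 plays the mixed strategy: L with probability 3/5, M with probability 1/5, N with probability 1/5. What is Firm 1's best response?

Firm 1's best reply maximizes expected payoff against the mix.
U: (3/5)·7 + (1/5)·3 + (1/5)·7 = 31/5
V: (3/5)·1 + (1/5)·2 + (1/5)·0 = 1
Highest expected payoff is 31/5, from U.

U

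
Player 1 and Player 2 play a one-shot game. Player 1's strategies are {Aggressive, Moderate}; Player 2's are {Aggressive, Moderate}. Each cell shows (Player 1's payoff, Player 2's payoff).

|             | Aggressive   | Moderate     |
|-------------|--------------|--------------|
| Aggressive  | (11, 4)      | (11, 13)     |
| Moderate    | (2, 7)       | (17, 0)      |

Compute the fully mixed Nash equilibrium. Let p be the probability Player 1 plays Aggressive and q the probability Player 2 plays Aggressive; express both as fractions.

p = 7/16, q = 2/5

Each player's mixing probability is pinned down by making the *other* player indifferent.
Player 2 indifferent between Aggressive and Moderate: p·4 + (1−p)·7 = p·13 + (1−p)·0 ⟹ 7 + (-3)p = 0 + 13p ⟹ p = 7/16.
Player 1 indifferent between Aggressive and Moderate: q·11 + (1−q)·11 = q·2 + (1−q)·17 ⟹ 11 + 0q = 17 + (-15)q ⟹ q = 2/5.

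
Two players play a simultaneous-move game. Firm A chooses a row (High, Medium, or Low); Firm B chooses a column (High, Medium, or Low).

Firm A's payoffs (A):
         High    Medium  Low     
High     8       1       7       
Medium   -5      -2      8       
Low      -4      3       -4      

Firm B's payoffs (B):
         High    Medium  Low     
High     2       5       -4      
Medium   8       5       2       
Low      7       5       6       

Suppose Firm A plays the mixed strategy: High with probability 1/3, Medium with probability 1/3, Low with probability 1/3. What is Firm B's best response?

Compute Firm B's expected payoff from each pure strategy against the given mix.
High: (1/3)·2 + (1/3)·8 + (1/3)·7 = 17/3
Medium: (1/3)·5 + (1/3)·5 + (1/3)·5 = 5
Low: (1/3)·(-4) + (1/3)·2 + (1/3)·6 = 4/3
Highest expected payoff is 17/3, from High.

High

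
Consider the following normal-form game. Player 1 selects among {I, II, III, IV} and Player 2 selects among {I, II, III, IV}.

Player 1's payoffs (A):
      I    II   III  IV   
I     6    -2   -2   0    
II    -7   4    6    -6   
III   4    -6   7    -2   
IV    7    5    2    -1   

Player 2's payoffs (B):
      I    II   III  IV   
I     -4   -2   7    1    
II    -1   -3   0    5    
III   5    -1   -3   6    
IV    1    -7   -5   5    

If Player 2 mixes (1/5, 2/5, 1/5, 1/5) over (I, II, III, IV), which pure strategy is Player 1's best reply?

IV

Compute Player 1's expected payoff from each pure strategy against the given mix.
I: (1/5)·6 + (2/5)·(-2) + (1/5)·(-2) + (1/5)·0 = 0
II: (1/5)·(-7) + (2/5)·4 + (1/5)·6 + (1/5)·(-6) = 1/5
III: (1/5)·4 + (2/5)·(-6) + (1/5)·7 + (1/5)·(-2) = -3/5
IV: (1/5)·7 + (2/5)·5 + (1/5)·2 + (1/5)·(-1) = 18/5
Highest expected payoff is 18/5, from IV.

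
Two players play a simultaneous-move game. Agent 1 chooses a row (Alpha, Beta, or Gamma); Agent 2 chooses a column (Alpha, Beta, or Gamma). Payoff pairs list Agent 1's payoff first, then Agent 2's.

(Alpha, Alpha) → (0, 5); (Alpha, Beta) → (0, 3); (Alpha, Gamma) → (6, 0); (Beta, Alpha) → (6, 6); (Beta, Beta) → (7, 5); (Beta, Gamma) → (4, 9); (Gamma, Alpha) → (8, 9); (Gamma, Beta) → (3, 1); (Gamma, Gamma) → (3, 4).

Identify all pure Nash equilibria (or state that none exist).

Find each player's best response to every opponent strategy; NE are the intersections.
Agent 1's best responses — vs Alpha: Gamma (payoff 8); vs Beta: Beta (payoff 7); vs Gamma: Alpha (payoff 6).
Agent 2's best responses — vs Alpha: Alpha (payoff 5); vs Beta: Gamma (payoff 9); vs Gamma: Alpha (payoff 9).
The only mutual best response is (Gamma, Alpha); neither player gains by switching there.

(Gamma, Alpha)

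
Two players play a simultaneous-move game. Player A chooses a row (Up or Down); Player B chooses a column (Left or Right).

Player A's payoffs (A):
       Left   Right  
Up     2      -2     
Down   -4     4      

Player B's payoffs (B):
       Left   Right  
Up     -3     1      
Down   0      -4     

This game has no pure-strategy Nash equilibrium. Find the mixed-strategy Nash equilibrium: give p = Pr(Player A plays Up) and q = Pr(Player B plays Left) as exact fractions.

p = 1/2, q = 1/2

In a mixed NE each player is indifferent between their pure strategies, so the opponent's mix sets the indifference.
Player B indifferent between Left and Right: p·(-3) + (1−p)·0 = p·1 + (1−p)·(-4) ⟹ 0 + (-3)p = (-4) + 5p ⟹ p = 1/2.
Player A indifferent between Up and Down: q·2 + (1−q)·(-2) = q·(-4) + (1−q)·4 ⟹ (-2) + 4q = 4 + (-8)q ⟹ q = 1/2.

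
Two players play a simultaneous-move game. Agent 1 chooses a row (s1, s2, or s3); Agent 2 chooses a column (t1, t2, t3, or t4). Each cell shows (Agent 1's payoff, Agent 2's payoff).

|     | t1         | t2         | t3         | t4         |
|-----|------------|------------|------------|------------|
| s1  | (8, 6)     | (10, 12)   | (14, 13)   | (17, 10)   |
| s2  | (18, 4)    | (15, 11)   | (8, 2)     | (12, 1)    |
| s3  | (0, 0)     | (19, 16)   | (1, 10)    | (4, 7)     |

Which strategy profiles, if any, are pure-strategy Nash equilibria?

(s1, t3) and (s3, t2)

Find each player's best response to every opponent strategy; NE are the intersections.
Agent 1's best responses — vs t1: s2 (payoff 18); vs t2: s3 (payoff 19); vs t3: s1 (payoff 14); vs t4: s1 (payoff 17).
Agent 2's best responses — vs s1: t3 (payoff 13); vs s2: t2 (payoff 11); vs s3: t2 (payoff 16).
Mutual best responses occur at (s1, t3) and (s3, t2); at each, neither player gains by switching.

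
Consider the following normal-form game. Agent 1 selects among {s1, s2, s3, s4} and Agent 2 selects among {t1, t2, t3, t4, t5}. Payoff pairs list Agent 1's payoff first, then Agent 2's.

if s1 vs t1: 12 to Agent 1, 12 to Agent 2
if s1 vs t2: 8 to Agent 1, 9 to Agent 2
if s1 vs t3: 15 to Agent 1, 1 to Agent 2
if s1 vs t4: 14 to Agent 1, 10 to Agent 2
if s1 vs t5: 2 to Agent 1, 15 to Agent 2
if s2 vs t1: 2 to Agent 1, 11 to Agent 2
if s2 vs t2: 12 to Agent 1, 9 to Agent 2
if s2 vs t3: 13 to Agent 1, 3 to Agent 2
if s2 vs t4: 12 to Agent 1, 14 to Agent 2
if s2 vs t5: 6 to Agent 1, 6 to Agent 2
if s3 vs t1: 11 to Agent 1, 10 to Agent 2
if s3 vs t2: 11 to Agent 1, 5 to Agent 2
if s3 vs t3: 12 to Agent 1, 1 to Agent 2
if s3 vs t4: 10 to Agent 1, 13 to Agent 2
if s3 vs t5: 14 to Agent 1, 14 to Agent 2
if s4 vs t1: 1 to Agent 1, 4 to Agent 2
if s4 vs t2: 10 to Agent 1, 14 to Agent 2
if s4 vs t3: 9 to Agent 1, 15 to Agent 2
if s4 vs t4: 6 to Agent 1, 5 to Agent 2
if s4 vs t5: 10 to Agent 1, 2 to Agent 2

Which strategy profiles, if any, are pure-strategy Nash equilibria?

(s3, t5)

A profile is a Nash equilibrium when each player is best-responding to the other.
Agent 1's best responses — vs t1: s1 (payoff 12); vs t2: s2 (payoff 12); vs t3: s1 (payoff 15); vs t4: s1 (payoff 14); vs t5: s3 (payoff 14).
Agent 2's best responses — vs s1: t5 (payoff 15); vs s2: t4 (payoff 14); vs s3: t5 (payoff 14); vs s4: t3 (payoff 15).
The only mutual best response is (s3, t5); neither player gains by switching there.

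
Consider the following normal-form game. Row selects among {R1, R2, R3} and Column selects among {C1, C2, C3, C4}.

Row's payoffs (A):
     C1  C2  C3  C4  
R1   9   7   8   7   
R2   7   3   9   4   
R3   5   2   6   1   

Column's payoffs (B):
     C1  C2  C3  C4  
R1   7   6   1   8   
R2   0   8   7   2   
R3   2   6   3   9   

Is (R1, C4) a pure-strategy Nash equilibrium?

Holding Column at C4: Row gets 7 from R1, versus 4 from R2, 1 from R3. No profitable deviation for Row.
Holding Row at R1: Column gets 8 from C4, versus 7 from C1, 6 from C2, 1 from C3. No profitable deviation for Column either.

Yes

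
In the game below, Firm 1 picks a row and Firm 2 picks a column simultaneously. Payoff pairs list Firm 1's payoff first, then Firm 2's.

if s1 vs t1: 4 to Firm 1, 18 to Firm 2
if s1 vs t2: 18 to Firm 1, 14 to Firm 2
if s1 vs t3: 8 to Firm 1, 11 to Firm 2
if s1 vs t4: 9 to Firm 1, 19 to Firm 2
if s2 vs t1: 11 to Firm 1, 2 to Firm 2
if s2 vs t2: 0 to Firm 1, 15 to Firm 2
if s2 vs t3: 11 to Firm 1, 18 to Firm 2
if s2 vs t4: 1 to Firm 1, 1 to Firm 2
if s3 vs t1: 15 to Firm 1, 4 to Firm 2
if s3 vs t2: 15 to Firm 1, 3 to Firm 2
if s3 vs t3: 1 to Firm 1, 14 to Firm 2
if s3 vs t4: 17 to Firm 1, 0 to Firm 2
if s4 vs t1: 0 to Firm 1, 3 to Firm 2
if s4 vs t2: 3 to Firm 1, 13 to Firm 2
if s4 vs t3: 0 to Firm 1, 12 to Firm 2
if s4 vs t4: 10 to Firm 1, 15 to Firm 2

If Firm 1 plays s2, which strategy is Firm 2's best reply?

With Firm 1 fixed at s2, Firm 2's payoffs are: t1 → 2, t2 → 15, t3 → 18, t4 → 1.
The maximum is 18, achieved by t3.

t3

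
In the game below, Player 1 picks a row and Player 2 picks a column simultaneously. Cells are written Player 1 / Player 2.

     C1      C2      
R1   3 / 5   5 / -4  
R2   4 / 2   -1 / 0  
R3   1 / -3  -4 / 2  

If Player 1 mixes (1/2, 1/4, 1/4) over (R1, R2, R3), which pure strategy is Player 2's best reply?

C1

Compute Player 2's expected payoff from each pure strategy against the given mix.
C1: (1/2)·5 + (1/4)·2 + (1/4)·(-3) = 9/4
C2: (1/2)·(-4) + (1/4)·0 + (1/4)·2 = -3/2
Highest expected payoff is 9/4, from C1.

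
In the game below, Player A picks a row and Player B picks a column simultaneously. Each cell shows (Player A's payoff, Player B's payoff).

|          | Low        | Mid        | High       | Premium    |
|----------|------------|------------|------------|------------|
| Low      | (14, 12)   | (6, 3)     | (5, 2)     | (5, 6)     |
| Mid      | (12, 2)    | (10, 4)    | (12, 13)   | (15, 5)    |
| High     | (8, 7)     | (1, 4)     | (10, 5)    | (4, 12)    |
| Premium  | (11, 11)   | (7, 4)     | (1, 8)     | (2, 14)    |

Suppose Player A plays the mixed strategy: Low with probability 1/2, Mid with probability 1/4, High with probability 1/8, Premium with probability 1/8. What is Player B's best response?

Low

Compute Player B's expected payoff from each pure strategy against the given mix.
Low: (1/2)·12 + (1/4)·2 + (1/8)·7 + (1/8)·11 = 35/4
Mid: (1/2)·3 + (1/4)·4 + (1/8)·4 + (1/8)·4 = 7/2
High: (1/2)·2 + (1/4)·13 + (1/8)·5 + (1/8)·8 = 47/8
Premium: (1/2)·6 + (1/4)·5 + (1/8)·12 + (1/8)·14 = 15/2
Highest expected payoff is 35/4, from Low.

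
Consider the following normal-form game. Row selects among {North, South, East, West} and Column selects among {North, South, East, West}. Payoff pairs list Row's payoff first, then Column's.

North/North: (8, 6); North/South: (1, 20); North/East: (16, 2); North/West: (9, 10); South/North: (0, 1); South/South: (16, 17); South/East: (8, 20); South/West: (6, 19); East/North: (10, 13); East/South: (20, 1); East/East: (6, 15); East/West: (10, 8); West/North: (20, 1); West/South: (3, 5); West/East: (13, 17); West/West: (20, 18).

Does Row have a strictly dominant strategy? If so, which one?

No strictly dominant strategy

A strategy is strictly dominant if it gives Row a strictly higher payoff than every other strategy, against every choice by the opponent.
North is not dominant: against North, East gives 10 > 8.
South is not dominant: against North, North gives 8 > 0.
East is not dominant: against North, West gives 20 > 10.
West is not dominant: against South, South gives 16 > 3.
No single strategy is best against every opponent action.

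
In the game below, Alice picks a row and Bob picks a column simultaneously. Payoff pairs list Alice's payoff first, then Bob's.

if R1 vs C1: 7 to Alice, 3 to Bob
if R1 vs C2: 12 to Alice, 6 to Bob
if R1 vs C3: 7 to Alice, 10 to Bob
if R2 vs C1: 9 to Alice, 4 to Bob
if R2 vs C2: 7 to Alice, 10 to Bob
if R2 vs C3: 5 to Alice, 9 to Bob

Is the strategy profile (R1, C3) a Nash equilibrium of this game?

Yes

Holding Bob at C3: Alice gets 7 from R1, versus 5 from R2. No profitable deviation for Alice.
Holding Alice at R1: Bob gets 10 from C3, versus 3 from C1, 6 from C2. No profitable deviation for Bob either.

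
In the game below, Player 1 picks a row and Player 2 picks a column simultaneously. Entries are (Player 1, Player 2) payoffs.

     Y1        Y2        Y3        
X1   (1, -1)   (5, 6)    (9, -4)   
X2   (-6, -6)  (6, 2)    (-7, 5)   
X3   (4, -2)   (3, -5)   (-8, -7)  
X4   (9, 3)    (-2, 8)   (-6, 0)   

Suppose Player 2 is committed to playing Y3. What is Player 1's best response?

X1

With Player 2 fixed at Y3, Player 1's payoffs are: X1 → 9, X2 → -7, X3 → -8, X4 → -6.
The maximum is 9, achieved by X1.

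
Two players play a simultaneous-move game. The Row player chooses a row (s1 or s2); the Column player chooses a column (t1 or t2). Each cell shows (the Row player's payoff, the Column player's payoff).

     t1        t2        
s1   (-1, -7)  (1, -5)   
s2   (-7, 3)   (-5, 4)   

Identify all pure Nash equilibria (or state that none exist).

Check mutual best responses: a cell is a NE iff neither player can gain by unilaterally deviating.
The Row player's best responses — vs t1: s1 (payoff -1); vs t2: s1 (payoff 1).
The Column player's best responses — vs s1: t2 (payoff -5); vs s2: t2 (payoff 4).
The only mutual best response is (s1, t2); neither player gains by switching there.

(s1, t2)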